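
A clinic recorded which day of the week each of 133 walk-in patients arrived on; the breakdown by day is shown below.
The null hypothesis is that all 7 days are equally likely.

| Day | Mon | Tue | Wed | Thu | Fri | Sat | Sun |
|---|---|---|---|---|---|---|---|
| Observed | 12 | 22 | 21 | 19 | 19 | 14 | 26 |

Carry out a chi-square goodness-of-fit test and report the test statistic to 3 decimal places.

7.158

Under H₀ each category has probability 1/7, so each expected count is 133/7 = 19.
Mon: (12 − 19)²/19 = 49/19 = 2.5789
Tue: (22 − 19)²/19 = 9/19 = 0.4737
Wed: (21 − 19)²/19 = 4/19 = 0.2105
Thu: (19 − 19)²/19 = 0/19 = 0.0000
Fri: (19 − 19)²/19 = 0/19 = 0.0000
Sat: (14 − 19)²/19 = 25/19 = 1.3158
Sun: (26 − 19)²/19 = 49/19 = 2.5789
Sum = 7.158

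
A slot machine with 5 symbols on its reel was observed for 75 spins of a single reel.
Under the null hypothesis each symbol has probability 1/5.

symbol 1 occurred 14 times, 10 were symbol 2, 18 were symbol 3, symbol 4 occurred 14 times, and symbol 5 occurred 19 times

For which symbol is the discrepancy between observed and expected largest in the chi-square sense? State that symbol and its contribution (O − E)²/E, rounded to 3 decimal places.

Under H₀ each category has probability 1/5, so each expected count is 75/5 = 15.
symbol 1: (14 − 15)²/15 = 1/15 = 0.0667
symbol 2: (10 − 15)²/15 = 25/15 = 1.6667
symbol 3: (18 − 15)²/15 = 9/15 = 0.6000
symbol 4: (14 − 15)²/15 = 1/15 = 0.0667
symbol 5: (19 − 15)²/15 = 16/15 = 1.0667
The largest term is for symbol 2: 1.667.

symbol 2, 1.667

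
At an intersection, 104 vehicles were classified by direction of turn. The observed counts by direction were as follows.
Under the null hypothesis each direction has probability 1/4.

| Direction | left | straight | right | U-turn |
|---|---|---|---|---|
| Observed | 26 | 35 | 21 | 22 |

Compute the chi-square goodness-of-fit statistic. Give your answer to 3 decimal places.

Under H₀ each category has probability 1/4, so each expected count is 104/4 = 26.
cat           O        E   (O−E)²/E
left         26       26     0.0000
straight     35       26     3.1154
right        21       26     0.9615
U-turn       22       26     0.6154
Sum = 4.692

4.692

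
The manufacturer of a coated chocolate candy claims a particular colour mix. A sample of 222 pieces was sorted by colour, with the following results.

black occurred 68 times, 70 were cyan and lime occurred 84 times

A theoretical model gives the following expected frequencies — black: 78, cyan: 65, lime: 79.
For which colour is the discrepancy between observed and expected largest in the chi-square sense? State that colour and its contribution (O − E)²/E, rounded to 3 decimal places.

cat         O        E   (O−E)²/E
black      68       78     1.2821
cyan       70       65     0.3846
lime       84       79     0.3165
The largest term is for black: 1.282.

black, 1.282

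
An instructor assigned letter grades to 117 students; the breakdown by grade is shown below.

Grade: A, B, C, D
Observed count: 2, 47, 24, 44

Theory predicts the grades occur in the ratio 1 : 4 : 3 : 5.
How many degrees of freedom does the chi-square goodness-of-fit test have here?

There are k = 4 categories and no parameters were estimated from the data, so df = 4 − 1 = 3.

3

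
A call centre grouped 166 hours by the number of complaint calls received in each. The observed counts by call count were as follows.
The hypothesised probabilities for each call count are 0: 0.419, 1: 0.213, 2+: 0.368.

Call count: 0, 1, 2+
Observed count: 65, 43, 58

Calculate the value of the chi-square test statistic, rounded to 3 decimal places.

Expected counts E_i = n·p_i: 166×0.419 = 69.554, 166×0.213 = 35.358, 166×0.368 = 61.088.
χ² = (65−69.554)²/69.554 + (43−35.358)²/35.358 + (58−61.088)²/61.088
   = 0.2982 + 1.6517 + 0.1561
Sum = 2.106

2.106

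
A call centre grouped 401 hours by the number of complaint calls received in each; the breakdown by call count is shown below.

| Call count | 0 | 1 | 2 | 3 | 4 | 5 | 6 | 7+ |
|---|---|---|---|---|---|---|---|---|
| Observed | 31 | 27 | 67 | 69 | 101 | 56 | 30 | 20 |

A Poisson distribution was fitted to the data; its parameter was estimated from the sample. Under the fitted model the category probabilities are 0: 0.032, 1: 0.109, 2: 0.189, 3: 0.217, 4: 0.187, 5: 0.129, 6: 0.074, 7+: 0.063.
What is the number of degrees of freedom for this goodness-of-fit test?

There are k = 8 categories and 1 parameter estimated from the data, so df = 8 − 1 − 1 = 6.

6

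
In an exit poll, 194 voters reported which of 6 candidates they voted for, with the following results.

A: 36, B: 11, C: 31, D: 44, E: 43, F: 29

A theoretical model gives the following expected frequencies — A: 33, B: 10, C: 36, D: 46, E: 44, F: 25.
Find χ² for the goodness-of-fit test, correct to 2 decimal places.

1.82

A: (36 − 33)²/33 = 9/33 = 0.273
B: (11 − 10)²/10 = 1/10 = 0.100
C: (31 − 36)²/36 = 25/36 = 0.694
D: (44 − 46)²/46 = 4/46 = 0.087
E: (43 − 44)²/44 = 1/44 = 0.023
F: (29 − 25)²/25 = 16/25 = 0.640
Sum = 1.82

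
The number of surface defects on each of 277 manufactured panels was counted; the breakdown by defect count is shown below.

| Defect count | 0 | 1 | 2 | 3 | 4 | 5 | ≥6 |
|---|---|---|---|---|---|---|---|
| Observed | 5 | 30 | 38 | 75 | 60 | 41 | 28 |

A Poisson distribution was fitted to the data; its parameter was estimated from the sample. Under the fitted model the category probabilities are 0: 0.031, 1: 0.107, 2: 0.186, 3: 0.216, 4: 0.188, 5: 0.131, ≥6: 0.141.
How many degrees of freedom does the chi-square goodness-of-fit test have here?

There are k = 7 categories and 1 parameter estimated from the data, so df = 7 − 1 − 1 = 5.

5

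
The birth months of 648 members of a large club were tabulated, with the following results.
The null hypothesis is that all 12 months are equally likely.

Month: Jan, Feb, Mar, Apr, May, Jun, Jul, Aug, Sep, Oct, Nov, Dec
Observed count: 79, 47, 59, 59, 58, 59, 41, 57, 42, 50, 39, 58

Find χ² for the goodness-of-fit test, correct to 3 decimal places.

Under H₀ each category has probability 1/12, so each expected count is 648/12 = 54.
cat         O        E   (O−E)²/E
Jan        79       54    11.5741
Feb        47       54     0.9074
Mar        59       54     0.4630
Apr        59       54     0.4630
May        58       54     0.2963
Jun        59       54     0.4630
Jul        41       54     3.1296
Aug        57       54     0.1667
Sep        42       54     2.6667
Oct        50       54     0.2963
Nov        39       54     4.1667
Dec        58       54     0.2963
Sum = 24.889

24.889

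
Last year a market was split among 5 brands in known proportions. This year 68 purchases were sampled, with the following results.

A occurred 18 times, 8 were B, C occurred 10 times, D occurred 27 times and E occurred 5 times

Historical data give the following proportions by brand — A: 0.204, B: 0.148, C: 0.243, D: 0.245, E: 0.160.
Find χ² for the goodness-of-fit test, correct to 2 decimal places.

Expected counts E_i = n·p_i: 68×0.204 = 13.872, 68×0.148 = 10.064, 68×0.243 = 16.524, 68×0.245 = 16.66, 68×0.160 = 10.88.
cat         O        E   (O−E)²/E
A          18   13.872      1.228
B           8   10.064      0.423
C          10   16.524      2.576
D          27    16.66      6.418
E           5    10.88      3.178
Sum = 13.82

13.82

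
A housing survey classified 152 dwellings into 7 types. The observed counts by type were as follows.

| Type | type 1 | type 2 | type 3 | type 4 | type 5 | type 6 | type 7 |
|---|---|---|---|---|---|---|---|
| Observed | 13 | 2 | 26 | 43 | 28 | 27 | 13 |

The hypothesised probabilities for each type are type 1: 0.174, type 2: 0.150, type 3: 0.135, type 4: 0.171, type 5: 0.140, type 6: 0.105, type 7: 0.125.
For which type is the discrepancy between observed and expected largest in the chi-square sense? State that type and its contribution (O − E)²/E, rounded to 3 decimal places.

type 2, 18.975

Expected counts E_i = n·p_i: 152×0.174 = 26.448, 152×0.150 = 22.8, 152×0.135 = 20.52, 152×0.171 = 25.992, 152×0.140 = 21.28, 152×0.105 = 15.96, 152×0.125 = 19.
χ² = (13−26.448)²/26.448 + (2−22.8)²/22.8 + (26−20.52)²/20.52 + (43−25.992)²/25.992 + (28−21.28)²/21.28 + (27−15.96)²/15.96 + (13−19)²/19
   = 6.8379 + 18.9754 + 1.4635 + 11.1293 + 2.1221 + 7.6367 + 1.8947
The largest term is for type 2: 18.975.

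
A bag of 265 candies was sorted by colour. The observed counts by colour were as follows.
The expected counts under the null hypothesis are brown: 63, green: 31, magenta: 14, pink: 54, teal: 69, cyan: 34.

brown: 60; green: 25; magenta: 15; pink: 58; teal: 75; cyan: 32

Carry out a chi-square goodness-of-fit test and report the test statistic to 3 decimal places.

χ² = (60−63)²/63 + (25−31)²/31 + (15−14)²/14 + (58−54)²/54 + (75−69)²/69 + (32−34)²/34
   = 0.1429 + 1.1613 + 0.0714 + 0.2963 + 0.5217 + 0.1176
Sum = 2.311

2.311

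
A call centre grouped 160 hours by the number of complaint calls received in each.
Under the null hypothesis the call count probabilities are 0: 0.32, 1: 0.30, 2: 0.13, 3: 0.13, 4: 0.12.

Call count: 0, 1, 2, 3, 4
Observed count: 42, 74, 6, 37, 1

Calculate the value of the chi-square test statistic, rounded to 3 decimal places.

56.137

Expected counts E_i = n·p_i: 160×0.32 = 51.2, 160×0.30 = 48, 160×0.13 = 20.8, 160×0.13 = 20.8, 160×0.12 = 19.2.
0: (42 − 51.2)²/51.2 = 84.64/51.2 = 1.6531
1: (74 − 48)²/48 = 676/48 = 14.0833
2: (6 − 20.8)²/20.8 = 219.04/20.8 = 10.5308
3: (37 − 20.8)²/20.8 = 262.44/20.8 = 12.6173
4: (1 − 19.2)²/19.2 = 331.24/19.2 = 17.2521
Sum = 56.137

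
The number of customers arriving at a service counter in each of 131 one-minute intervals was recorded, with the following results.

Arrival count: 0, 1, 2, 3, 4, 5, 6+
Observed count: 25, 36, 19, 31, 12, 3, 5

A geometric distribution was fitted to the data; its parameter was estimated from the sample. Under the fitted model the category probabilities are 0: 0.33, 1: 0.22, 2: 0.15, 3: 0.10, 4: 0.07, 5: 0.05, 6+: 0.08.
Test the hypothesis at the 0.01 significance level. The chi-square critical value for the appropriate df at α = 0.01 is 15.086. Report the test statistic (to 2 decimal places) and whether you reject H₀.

Expected counts E_i = n·p_i: 131×0.33 = 43.23, 131×0.22 = 28.82, 131×0.15 = 19.65, 131×0.10 = 13.1, 131×0.07 = 9.17, 131×0.05 = 6.55, 131×0.08 = 10.48.
cat         O        E   (O−E)²/E
0          25    43.23      7.688
1          36    28.82      1.789
2          19    19.65      0.022
3          31     13.1     24.459
4          12     9.17      0.873
5           3     6.55      1.924
6+          5    10.48      2.865
Sum = 39.62
df = 5. Since 39.62 > 15.086, we reject H₀.

39.62; reject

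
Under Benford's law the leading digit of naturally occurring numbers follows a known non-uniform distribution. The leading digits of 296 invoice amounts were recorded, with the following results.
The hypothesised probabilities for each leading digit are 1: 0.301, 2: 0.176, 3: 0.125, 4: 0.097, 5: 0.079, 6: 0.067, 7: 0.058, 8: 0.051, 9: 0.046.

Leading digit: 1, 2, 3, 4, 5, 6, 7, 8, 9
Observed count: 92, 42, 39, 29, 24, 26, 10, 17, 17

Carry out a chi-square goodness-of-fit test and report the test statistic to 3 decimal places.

Expected counts E_i = n·p_i: 296×0.301 = 89.096, 296×0.176 = 52.096, 296×0.125 = 37, 296×0.097 = 28.712, 296×0.079 = 23.384, 296×0.067 = 19.832, 296×0.058 = 17.168, 296×0.051 = 15.096, 296×0.046 = 13.616.
1: (92 − 89.096)²/89.096 = 8.433216/89.096 = 0.0947
2: (42 − 52.096)²/52.096 = 101.929216/52.096 = 1.9566
3: (39 − 37)²/37 = 4/37 = 0.1081
4: (29 − 28.712)²/28.712 = 0.082944/28.712 = 0.0029
5: (24 − 23.384)²/23.384 = 0.379456/23.384 = 0.0162
6: (26 − 19.832)²/19.832 = 38.044224/19.832 = 1.9183
7: (10 − 17.168)²/17.168 = 51.380224/17.168 = 2.9928
8: (17 − 15.096)²/15.096 = 3.625216/15.096 = 0.2401
9: (17 − 13.616)²/13.616 = 11.451456/13.616 = 0.8410
Sum = 8.171

8.171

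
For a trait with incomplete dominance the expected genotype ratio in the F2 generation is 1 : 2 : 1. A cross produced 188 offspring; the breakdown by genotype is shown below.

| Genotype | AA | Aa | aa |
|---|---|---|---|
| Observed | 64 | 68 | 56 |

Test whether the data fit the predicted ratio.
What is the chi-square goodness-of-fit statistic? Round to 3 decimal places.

15.064

Ratio total = 4. Expected counts: 188×1/4 = 47, 188×2/4 = 94, 188×1/4 = 47.
χ² = (64−47)²/47 + (68−94)²/94 + (56−47)²/47
   = 6.1489 + 7.1915 + 1.7234
Sum = 15.064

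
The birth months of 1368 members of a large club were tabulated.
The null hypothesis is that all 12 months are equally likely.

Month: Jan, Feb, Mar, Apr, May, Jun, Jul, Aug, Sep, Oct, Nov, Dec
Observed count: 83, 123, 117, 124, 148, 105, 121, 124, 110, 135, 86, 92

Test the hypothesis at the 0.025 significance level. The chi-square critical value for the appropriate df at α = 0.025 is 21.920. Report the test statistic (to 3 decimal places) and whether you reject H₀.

Expected count for each of the 12 categories: 1368/12 = 114.
χ² = (83−114)²/114 + (123−114)²/114 + (117−114)²/114 + (124−114)²/114 + (148−114)²/114 + (105−114)²/114 + (121−114)²/114 + (124−114)²/114 + (110−114)²/114 + (135−114)²/114 + (86−114)²/114 + (92−114)²/114
   = 8.4298 + 0.7105 + 0.0789 + 0.8772 + 10.1404 + 0.7105 + 0.4298 + 0.8772 + 0.1404 + 3.8684 + 6.8772 + 4.2456
Sum = 37.386
df = 11. Since 37.386 > 21.920, we reject H₀.

37.386; reject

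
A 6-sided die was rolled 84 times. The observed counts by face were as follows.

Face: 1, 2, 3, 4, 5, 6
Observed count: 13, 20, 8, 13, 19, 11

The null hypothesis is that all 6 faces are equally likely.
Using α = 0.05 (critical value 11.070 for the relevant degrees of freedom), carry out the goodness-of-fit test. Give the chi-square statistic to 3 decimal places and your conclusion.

7.714; do not reject

Under H₀ each category has probability 1/6, so each expected count is 84/6 = 14.
cat         O        E   (O−E)²/E
1          13       14     0.0714
2          20       14     2.5714
3           8       14     2.5714
4          13       14     0.0714
5          19       14     1.7857
6          11       14     0.6429
Sum = 7.714
df = 5. Since 7.714 < 11.070, we do not reject H₀.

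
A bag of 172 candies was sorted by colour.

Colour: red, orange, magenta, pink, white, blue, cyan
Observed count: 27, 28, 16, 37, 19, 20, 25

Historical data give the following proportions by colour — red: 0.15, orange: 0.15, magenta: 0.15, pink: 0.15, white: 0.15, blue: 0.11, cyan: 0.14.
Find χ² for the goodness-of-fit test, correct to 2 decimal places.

Expected counts E_i = n·p_i: 172×0.15 = 25.8, 172×0.15 = 25.8, 172×0.15 = 25.8, 172×0.15 = 25.8, 172×0.15 = 25.8, 172×0.11 = 18.92, 172×0.14 = 24.08.
cat          O        E   (O−E)²/E
red         27     25.8      0.056
orange      28     25.8      0.188
magenta     16     25.8      3.722
pink        37     25.8      4.862
white       19     25.8      1.792
blue        20    18.92      0.062
cyan        25    24.08      0.035
Sum = 10.72

10.72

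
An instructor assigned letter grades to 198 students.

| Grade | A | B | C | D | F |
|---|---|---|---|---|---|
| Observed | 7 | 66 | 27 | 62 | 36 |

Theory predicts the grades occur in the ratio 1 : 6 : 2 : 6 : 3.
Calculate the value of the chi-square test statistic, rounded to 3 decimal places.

Ratio total = 18. Expected counts: 198×1/18 = 11, 198×6/18 = 66, 198×2/18 = 22, 198×6/18 = 66, 198×3/18 = 33.
cat         O        E   (O−E)²/E
A           7       11     1.4545
B          66       66     0.0000
C          27       22     1.1364
D          62       66     0.2424
F          36       33     0.2727
Sum = 3.106

3.106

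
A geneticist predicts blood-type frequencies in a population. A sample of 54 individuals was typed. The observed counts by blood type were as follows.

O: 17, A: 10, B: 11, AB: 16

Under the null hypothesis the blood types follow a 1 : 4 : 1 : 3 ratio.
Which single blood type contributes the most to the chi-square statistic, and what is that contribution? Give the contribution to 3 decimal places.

Ratio total = 9. Expected counts: 54×1/9 = 6, 54×4/9 = 24, 54×1/9 = 6, 54×3/9 = 18.
cat         O        E   (O−E)²/E
O          17        6    20.1667
A          10       24     8.1667
B          11        6     4.1667
AB         16       18     0.2222
The largest term is for O: 20.167.

O, 20.167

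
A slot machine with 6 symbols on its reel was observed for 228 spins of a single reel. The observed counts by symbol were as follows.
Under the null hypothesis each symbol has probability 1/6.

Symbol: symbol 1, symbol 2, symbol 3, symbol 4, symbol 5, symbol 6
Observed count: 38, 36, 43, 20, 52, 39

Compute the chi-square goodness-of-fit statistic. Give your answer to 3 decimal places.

Expected count for each of the 6 categories: 228/6 = 38.
symbol 1: (38 − 38)²/38 = 0/38 = 0.0000
symbol 2: (36 − 38)²/38 = 4/38 = 0.1053
symbol 3: (43 − 38)²/38 = 25/38 = 0.6579
symbol 4: (20 − 38)²/38 = 324/38 = 8.5263
symbol 5: (52 − 38)²/38 = 196/38 = 5.1579
symbol 6: (39 − 38)²/38 = 1/38 = 0.0263
Sum = 14.474

14.474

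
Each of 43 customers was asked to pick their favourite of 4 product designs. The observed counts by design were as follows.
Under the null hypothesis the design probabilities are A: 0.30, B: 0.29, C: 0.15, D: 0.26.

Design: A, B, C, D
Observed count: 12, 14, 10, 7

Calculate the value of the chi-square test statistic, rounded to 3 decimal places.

Expected counts E_i = n·p_i: 43×0.30 = 12.9, 43×0.29 = 12.47, 43×0.15 = 6.45, 43×0.26 = 11.18.
A: (12 − 12.9)²/12.9 = 0.81/12.9 = 0.0628
B: (14 − 12.47)²/12.47 = 2.3409/12.47 = 0.1877
C: (10 − 6.45)²/6.45 = 12.6025/6.45 = 1.9539
D: (7 − 11.18)²/11.18 = 17.4724/11.18 = 1.5628
Sum = 3.767

3.767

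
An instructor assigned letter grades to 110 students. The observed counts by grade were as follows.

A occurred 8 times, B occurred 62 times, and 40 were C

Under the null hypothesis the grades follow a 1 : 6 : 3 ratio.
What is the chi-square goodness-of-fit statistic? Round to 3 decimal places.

Ratio total = 10. Expected counts: 110×1/10 = 11, 110×6/10 = 66, 110×3/10 = 33.
A: (8 − 11)²/11 = 9/11 = 0.8182
B: (62 − 66)²/66 = 16/66 = 0.2424
C: (40 − 33)²/33 = 49/33 = 1.4848
Sum = 2.545

2.545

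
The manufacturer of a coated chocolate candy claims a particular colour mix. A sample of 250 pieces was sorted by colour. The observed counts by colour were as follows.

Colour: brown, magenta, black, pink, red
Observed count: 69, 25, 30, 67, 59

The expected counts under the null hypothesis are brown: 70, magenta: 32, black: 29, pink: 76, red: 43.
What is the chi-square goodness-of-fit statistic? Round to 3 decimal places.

χ² = (69−70)²/70 + (25−32)²/32 + (30−29)²/29 + (67−76)²/76 + (59−43)²/43
   = 0.0143 + 1.5313 + 0.0345 + 1.0658 + 5.9535
Sum = 8.599

8.599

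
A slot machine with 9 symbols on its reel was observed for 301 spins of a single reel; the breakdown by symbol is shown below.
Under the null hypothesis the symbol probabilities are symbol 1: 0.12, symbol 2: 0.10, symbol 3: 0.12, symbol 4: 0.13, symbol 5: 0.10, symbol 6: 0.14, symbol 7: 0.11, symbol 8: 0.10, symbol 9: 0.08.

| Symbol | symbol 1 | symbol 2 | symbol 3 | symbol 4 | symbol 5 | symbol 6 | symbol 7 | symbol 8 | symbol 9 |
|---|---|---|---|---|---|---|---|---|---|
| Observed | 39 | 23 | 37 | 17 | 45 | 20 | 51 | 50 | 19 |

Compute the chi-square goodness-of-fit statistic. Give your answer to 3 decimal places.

57.344

Expected counts E_i = n·p_i: 301×0.12 = 36.12, 301×0.10 = 30.1, 301×0.12 = 36.12, 301×0.13 = 39.13, 301×0.10 = 30.1, 301×0.14 = 42.14, 301×0.11 = 33.11, 301×0.10 = 30.1, 301×0.08 = 24.08.
cat           O        E   (O−E)²/E
symbol 1     39    36.12     0.2296
symbol 2     23     30.1     1.6748
symbol 3     37    36.12     0.0214
symbol 4     17    39.13    12.5156
symbol 5     45     30.1     7.3757
symbol 6     20    42.14    11.6322
symbol 7     51    33.11     9.6663
symbol 8     50     30.1    13.1565
symbol 9     19    24.08     1.0717
Sum = 57.344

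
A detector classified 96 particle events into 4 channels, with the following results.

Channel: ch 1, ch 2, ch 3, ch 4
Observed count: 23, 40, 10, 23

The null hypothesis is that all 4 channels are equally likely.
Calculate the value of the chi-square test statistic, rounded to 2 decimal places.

18.92

Under H₀ each category has probability 1/4, so each expected count is 96/4 = 24.
ch 1: (23 − 24)²/24 = 1/24 = 0.042
ch 2: (40 − 24)²/24 = 256/24 = 10.667
ch 3: (10 − 24)²/24 = 196/24 = 8.167
ch 4: (23 − 24)²/24 = 1/24 = 0.042
Sum = 18.92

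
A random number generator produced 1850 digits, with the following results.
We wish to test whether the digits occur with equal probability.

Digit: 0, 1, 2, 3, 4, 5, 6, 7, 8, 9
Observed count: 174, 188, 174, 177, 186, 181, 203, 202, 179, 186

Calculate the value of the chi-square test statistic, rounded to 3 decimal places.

Expected count for each of the 10 categories: 1850/10 = 185.
χ² = (174−185)²/185 + (188−185)²/185 + (174−185)²/185 + (177−185)²/185 + (186−185)²/185 + (181−185)²/185 + (203−185)²/185 + (202−185)²/185 + (179−185)²/185 + (186−185)²/185
   = 0.6541 + 0.0486 + 0.6541 + 0.3459 + 0.0054 + 0.0865 + 1.7514 + 1.5622 + 0.1946 + 0.0054
Sum = 5.308

5.308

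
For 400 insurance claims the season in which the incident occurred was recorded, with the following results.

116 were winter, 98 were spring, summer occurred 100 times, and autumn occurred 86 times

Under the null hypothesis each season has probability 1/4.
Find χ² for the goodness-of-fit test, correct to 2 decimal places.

Under H₀ each category has probability 1/4, so each expected count is 400/4 = 100.
cat         O        E   (O−E)²/E
winter    116      100      2.560
spring     98      100      0.040
summer    100      100      0.000
autumn     86      100      1.960
Sum = 4.56

4.56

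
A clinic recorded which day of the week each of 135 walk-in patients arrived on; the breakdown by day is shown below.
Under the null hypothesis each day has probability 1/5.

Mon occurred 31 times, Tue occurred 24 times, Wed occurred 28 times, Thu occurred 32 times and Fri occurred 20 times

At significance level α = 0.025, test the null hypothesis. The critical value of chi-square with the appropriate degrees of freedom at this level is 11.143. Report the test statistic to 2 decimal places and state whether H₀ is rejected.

Expected count for each of the 5 categories: 135/5 = 27.
cat         O        E   (O−E)²/E
Mon        31       27      0.593
Tue        24       27      0.333
Wed        28       27      0.037
Thu        32       27      0.926
Fri        20       27      1.815
Sum = 3.70
df = 4. Since 3.70 < 11.143, we do not reject H₀.

3.70; do not reject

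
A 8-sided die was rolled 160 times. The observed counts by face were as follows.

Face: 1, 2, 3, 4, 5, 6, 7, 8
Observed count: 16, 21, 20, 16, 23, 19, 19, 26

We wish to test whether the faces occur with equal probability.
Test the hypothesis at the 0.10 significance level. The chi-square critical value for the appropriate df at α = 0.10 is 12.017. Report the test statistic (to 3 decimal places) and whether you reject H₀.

Under H₀ each category has probability 1/8, so each expected count is 160/8 = 20.
χ² = (16−20)²/20 + (21−20)²/20 + (20−20)²/20 + (16−20)²/20 + (23−20)²/20 + (19−20)²/20 + (19−20)²/20 + (26−20)²/20
   = 0.8000 + 0.0500 + 0.0000 + 0.8000 + 0.4500 + 0.0500 + 0.0500 + 1.8000
Sum = 4.000
df = 7. Since 4.000 < 12.017, we do not reject H₀.

4.000; do not reject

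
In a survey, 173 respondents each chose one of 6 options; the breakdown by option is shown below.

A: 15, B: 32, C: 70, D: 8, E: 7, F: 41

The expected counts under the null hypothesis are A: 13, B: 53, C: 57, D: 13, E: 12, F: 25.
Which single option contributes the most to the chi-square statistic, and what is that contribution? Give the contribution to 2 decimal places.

F, 10.24

cat         O        E   (O−E)²/E
A          15       13      0.308
B          32       53      8.321
C          70       57      2.965
D           8       13      1.923
E           7       12      2.083
F          41       25     10.240
The largest term is for F: 10.24.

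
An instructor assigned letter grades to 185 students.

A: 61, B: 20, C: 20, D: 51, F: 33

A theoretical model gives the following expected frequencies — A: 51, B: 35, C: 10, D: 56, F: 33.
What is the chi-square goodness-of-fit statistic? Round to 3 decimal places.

18.836

cat         O        E   (O−E)²/E
A          61       51     1.9608
B          20       35     6.4286
C          20       10    10.0000
D          51       56     0.4464
F          33       33     0.0000
Sum = 18.836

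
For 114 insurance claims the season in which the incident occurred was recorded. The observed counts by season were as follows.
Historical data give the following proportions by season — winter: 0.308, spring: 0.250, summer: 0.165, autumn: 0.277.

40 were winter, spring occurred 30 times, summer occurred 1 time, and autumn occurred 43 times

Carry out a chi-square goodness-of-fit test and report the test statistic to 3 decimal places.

Expected counts E_i = n·p_i: 114×0.308 = 35.112, 114×0.250 = 28.5, 114×0.165 = 18.81, 114×0.277 = 31.578.
winter: (40 − 35.112)²/35.112 = 23.892544/35.112 = 0.6805
spring: (30 − 28.5)²/28.5 = 2.25/28.5 = 0.0789
summer: (1 − 18.81)²/18.81 = 317.1961/18.81 = 16.8632
autumn: (43 − 31.578)²/31.578 = 130.462084/31.578 = 4.1314
Sum = 21.754

21.754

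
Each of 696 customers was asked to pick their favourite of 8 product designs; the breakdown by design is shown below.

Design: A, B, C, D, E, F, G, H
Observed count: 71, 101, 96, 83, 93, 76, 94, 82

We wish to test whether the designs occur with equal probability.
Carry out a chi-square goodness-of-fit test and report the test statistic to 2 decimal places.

Under H₀ each category has probability 1/8, so each expected count is 696/8 = 87.
A: (71 − 87)²/87 = 256/87 = 2.943
B: (101 − 87)²/87 = 196/87 = 2.253
C: (96 − 87)²/87 = 81/87 = 0.931
D: (83 − 87)²/87 = 16/87 = 0.184
E: (93 − 87)²/87 = 36/87 = 0.414
F: (76 − 87)²/87 = 121/87 = 1.391
G: (94 − 87)²/87 = 49/87 = 0.563
H: (82 − 87)²/87 = 25/87 = 0.287
Sum = 8.97

8.97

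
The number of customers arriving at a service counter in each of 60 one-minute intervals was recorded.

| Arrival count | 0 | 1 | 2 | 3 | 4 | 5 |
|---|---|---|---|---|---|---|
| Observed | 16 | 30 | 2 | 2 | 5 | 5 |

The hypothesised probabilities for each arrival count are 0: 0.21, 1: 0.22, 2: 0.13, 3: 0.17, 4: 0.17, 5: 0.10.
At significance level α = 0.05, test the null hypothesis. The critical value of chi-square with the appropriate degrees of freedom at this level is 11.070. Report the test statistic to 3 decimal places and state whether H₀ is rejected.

Expected counts E_i = n·p_i: 60×0.21 = 12.6, 60×0.22 = 13.2, 60×0.13 = 7.8, 60×0.17 = 10.2, 60×0.17 = 10.2, 60×0.10 = 6.
0: (16 − 12.6)²/12.6 = 11.56/12.6 = 0.9175
1: (30 − 13.2)²/13.2 = 282.24/13.2 = 21.3818
2: (2 − 7.8)²/7.8 = 33.64/7.8 = 4.3128
3: (2 − 10.2)²/10.2 = 67.24/10.2 = 6.5922
4: (5 − 10.2)²/10.2 = 27.04/10.2 = 2.6510
5: (5 − 6)²/6 = 1/6 = 0.1667
Sum = 36.022
df = 5. Since 36.022 > 11.070, we reject H₀.

36.022; reject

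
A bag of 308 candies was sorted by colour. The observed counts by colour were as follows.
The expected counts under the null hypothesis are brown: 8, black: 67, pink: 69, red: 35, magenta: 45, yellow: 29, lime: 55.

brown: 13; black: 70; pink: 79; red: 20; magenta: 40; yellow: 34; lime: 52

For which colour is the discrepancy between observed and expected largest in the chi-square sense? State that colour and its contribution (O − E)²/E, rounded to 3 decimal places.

cat          O        E   (O−E)²/E
brown       13        8     3.1250
black       70       67     0.1343
pink        79       69     1.4493
red         20       35     6.4286
magenta     40       45     0.5556
yellow      34       29     0.8621
lime        52       55     0.1636
The largest term is for red: 6.429.

red, 6.429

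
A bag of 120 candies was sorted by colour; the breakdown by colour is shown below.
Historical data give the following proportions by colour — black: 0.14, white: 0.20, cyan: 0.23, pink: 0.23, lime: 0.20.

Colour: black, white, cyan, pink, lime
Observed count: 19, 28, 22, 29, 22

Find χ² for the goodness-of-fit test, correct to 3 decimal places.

2.329

Expected counts E_i = n·p_i: 120×0.14 = 16.8, 120×0.20 = 24, 120×0.23 = 27.6, 120×0.23 = 27.6, 120×0.20 = 24.
black: (19 − 16.8)²/16.8 = 4.84/16.8 = 0.2881
white: (28 − 24)²/24 = 16/24 = 0.6667
cyan: (22 − 27.6)²/27.6 = 31.36/27.6 = 1.1362
pink: (29 − 27.6)²/27.6 = 1.96/27.6 = 0.0710
lime: (22 − 24)²/24 = 4/24 = 0.1667
Sum = 2.329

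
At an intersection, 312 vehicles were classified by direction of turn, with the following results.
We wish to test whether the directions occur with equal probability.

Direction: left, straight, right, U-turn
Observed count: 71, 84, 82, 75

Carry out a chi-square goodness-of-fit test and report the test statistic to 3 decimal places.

Under H₀ each category has probability 1/4, so each expected count is 312/4 = 78.
χ² = (71−78)²/78 + (84−78)²/78 + (82−78)²/78 + (75−78)²/78
   = 0.6282 + 0.4615 + 0.2051 + 0.1154
Sum = 1.410

1.410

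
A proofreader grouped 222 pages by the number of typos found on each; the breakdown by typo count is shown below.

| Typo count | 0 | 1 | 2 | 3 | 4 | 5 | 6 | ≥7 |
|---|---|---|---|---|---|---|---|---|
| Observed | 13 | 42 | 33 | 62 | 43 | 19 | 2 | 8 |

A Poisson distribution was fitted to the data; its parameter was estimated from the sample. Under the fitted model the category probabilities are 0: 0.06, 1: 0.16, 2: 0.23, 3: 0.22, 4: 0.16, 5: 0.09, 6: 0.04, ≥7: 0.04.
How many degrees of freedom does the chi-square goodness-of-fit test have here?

6

There are k = 8 categories and 1 parameter estimated from the data, so df = 8 − 1 − 1 = 6.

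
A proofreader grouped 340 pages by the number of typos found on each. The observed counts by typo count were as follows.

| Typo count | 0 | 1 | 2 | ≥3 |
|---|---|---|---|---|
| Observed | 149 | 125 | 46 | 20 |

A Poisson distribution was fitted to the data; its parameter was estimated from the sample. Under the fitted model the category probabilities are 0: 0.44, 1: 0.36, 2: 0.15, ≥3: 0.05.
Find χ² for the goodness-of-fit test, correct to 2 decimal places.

Expected counts E_i = n·p_i: 340×0.44 = 149.6, 340×0.36 = 122.4, 340×0.15 = 51, 340×0.05 = 17.
0: (149 − 149.6)²/149.6 = 0.36/149.6 = 0.002
1: (125 − 122.4)²/122.4 = 6.76/122.4 = 0.055
2: (46 − 51)²/51 = 25/51 = 0.490
≥3: (20 − 17)²/17 = 9/17 = 0.529
Sum = 1.08

1.08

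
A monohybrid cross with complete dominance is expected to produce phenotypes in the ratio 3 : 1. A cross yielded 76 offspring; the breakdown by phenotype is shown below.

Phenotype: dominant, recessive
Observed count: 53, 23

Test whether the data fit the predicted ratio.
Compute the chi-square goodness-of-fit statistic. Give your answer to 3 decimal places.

Ratio total = 4. Expected counts: 76×3/4 = 57, 76×1/4 = 19.
χ² = (53−57)²/57 + (23−19)²/19
   = 0.2807 + 0.8421
Sum = 1.123

1.123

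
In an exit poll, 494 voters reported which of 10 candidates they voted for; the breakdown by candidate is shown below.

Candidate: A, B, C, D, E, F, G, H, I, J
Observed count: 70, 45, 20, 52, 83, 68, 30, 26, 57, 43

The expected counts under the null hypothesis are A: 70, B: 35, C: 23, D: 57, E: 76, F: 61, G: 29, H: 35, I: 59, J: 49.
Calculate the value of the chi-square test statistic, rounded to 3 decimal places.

8.286

A: (70 − 70)²/70 = 0/70 = 0.0000
B: (45 − 35)²/35 = 100/35 = 2.8571
C: (20 − 23)²/23 = 9/23 = 0.3913
D: (52 − 57)²/57 = 25/57 = 0.4386
E: (83 − 76)²/76 = 49/76 = 0.6447
F: (68 − 61)²/61 = 49/61 = 0.8033
G: (30 − 29)²/29 = 1/29 = 0.0345
H: (26 − 35)²/35 = 81/35 = 2.3143
I: (57 − 59)²/59 = 4/59 = 0.0678
J: (43 − 49)²/49 = 36/49 = 0.7347
Sum = 8.286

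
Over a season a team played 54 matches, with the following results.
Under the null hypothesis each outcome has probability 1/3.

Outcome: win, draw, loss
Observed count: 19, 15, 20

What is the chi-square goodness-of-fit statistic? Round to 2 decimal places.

Under H₀ each category has probability 1/3, so each expected count is 54/3 = 18.
win: (19 − 18)²/18 = 1/18 = 0.056
draw: (15 − 18)²/18 = 9/18 = 0.500
loss: (20 − 18)²/18 = 4/18 = 0.222
Sum = 0.78

0.78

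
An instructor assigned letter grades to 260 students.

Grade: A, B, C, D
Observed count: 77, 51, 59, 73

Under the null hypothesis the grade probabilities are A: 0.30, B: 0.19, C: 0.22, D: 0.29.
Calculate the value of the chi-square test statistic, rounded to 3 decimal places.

Expected counts E_i = n·p_i: 260×0.30 = 78, 260×0.19 = 49.4, 260×0.22 = 57.2, 260×0.29 = 75.4.
A: (77 − 78)²/78 = 1/78 = 0.0128
B: (51 − 49.4)²/49.4 = 2.56/49.4 = 0.0518
C: (59 − 57.2)²/57.2 = 3.24/57.2 = 0.0566
D: (73 − 75.4)²/75.4 = 5.76/75.4 = 0.0764
Sum = 0.198

0.198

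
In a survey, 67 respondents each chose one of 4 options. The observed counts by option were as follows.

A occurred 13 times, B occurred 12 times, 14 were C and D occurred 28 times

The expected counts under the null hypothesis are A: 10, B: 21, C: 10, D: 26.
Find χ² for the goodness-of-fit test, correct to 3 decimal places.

6.511

A: (13 − 10)²/10 = 9/10 = 0.9000
B: (12 − 21)²/21 = 81/21 = 3.8571
C: (14 − 10)²/10 = 16/10 = 1.6000
D: (28 − 26)²/26 = 4/26 = 0.1538
Sum = 6.511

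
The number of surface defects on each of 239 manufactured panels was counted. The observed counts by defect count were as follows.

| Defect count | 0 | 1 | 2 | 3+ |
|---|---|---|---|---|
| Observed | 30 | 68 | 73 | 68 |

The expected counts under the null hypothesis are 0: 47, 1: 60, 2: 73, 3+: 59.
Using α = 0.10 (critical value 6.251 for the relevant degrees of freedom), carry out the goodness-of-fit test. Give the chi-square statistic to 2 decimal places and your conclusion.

χ² = (30−47)²/47 + (68−60)²/60 + (73−73)²/73 + (68−59)²/59
   = 6.149 + 1.067 + 0.000 + 1.373
Sum = 8.59
df = 3. Since 8.59 > 6.251, we reject H₀.

8.59; reject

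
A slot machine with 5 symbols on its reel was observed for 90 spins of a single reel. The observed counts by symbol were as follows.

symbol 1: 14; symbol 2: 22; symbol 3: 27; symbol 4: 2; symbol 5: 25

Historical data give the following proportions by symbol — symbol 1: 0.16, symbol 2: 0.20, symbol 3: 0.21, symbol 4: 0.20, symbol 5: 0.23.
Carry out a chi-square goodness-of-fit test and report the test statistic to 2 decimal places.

19.49

Expected counts E_i = n·p_i: 90×0.16 = 14.4, 90×0.20 = 18, 90×0.21 = 18.9, 90×0.20 = 18, 90×0.23 = 20.7.
cat           O        E   (O−E)²/E
symbol 1     14     14.4      0.011
symbol 2     22       18      0.889
symbol 3     27     18.9      3.471
symbol 4      2       18     14.222
symbol 5     25     20.7      0.893
Sum = 19.49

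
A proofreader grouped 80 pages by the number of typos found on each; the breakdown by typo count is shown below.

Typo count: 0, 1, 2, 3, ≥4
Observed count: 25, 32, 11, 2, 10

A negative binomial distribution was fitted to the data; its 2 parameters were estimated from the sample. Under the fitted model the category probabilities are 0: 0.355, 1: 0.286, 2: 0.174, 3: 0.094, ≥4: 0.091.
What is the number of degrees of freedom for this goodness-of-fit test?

2

There are k = 5 categories and 2 parameters estimated from the data, so df = 5 − 1 − 2 = 2.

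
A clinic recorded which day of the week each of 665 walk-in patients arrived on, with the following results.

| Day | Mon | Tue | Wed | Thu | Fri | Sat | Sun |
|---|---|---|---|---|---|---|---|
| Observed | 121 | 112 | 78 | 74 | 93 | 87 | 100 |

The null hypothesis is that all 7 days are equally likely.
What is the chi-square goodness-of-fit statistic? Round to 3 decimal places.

Expected count for each of the 7 categories: 665/7 = 95.
cat         O        E   (O−E)²/E
Mon       121       95     7.1158
Tue       112       95     3.0421
Wed        78       95     3.0421
Thu        74       95     4.6421
Fri        93       95     0.0421
Sat        87       95     0.6737
Sun       100       95     0.2632
Sum = 18.821

18.821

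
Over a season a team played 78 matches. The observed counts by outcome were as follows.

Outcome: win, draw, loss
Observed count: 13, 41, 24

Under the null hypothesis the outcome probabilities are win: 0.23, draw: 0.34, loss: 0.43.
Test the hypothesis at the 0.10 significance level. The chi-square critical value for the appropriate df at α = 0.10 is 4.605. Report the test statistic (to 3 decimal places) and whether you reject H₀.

Expected counts E_i = n·p_i: 78×0.23 = 17.94, 78×0.34 = 26.52, 78×0.43 = 33.54.
χ² = (13−17.94)²/17.94 + (41−26.52)²/26.52 + (24−33.54)²/33.54
   = 1.3603 + 7.9061 + 2.7135
Sum = 11.980
df = 2. Since 11.980 > 4.605, we reject H₀.

11.980; reject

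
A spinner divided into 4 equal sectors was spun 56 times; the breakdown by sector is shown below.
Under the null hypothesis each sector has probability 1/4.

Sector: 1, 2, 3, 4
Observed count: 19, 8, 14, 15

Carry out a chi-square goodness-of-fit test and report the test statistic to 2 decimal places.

Under H₀ each category has probability 1/4, so each expected count is 56/4 = 14.
cat         O        E   (O−E)²/E
1          19       14      1.786
2           8       14      2.571
3          14       14      0.000
4          15       14      0.071
Sum = 4.43

4.43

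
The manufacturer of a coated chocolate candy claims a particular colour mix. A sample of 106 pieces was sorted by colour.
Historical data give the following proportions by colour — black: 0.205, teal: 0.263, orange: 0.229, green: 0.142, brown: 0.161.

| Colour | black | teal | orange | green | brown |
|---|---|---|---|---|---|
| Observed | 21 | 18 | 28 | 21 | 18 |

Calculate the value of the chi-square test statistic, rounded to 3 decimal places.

Expected counts E_i = n·p_i: 106×0.205 = 21.73, 106×0.263 = 27.878, 106×0.229 = 24.274, 106×0.142 = 15.052, 106×0.161 = 17.066.
black: (21 − 21.73)²/21.73 = 0.5329/21.73 = 0.0245
teal: (18 − 27.878)²/27.878 = 97.574884/27.878 = 3.5001
orange: (28 − 24.274)²/24.274 = 13.883076/24.274 = 0.5719
green: (21 − 15.052)²/15.052 = 35.378704/15.052 = 2.3504
brown: (18 − 17.066)²/17.066 = 0.872356/17.066 = 0.0511
Sum = 6.498

6.498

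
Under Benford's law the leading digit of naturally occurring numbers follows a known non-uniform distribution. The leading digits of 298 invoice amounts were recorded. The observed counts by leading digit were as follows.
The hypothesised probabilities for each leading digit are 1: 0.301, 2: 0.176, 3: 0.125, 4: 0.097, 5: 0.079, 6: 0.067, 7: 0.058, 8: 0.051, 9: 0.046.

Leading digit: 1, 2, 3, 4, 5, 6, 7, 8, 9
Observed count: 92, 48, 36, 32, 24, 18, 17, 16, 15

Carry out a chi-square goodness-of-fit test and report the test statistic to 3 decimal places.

Expected counts E_i = n·p_i: 298×0.301 = 89.698, 298×0.176 = 52.448, 298×0.125 = 37.25, 298×0.097 = 28.906, 298×0.079 = 23.542, 298×0.067 = 19.966, 298×0.058 = 17.284, 298×0.051 = 15.198, 298×0.046 = 13.708.
1: (92 − 89.698)²/89.698 = 5.299204/89.698 = 0.0591
2: (48 − 52.448)²/52.448 = 19.784704/52.448 = 0.3772
3: (36 − 37.25)²/37.25 = 1.5625/37.25 = 0.0419
4: (32 − 28.906)²/28.906 = 9.572836/28.906 = 0.3312
5: (24 − 23.542)²/23.542 = 0.209764/23.542 = 0.0089
6: (18 − 19.966)²/19.966 = 3.865156/19.966 = 0.1936
7: (17 − 17.284)²/17.284 = 0.080656/17.284 = 0.0047
8: (16 − 15.198)²/15.198 = 0.643204/15.198 = 0.0423
9: (15 − 13.708)²/13.708 = 1.669264/13.708 = 0.1218
Sum = 1.181

1.181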